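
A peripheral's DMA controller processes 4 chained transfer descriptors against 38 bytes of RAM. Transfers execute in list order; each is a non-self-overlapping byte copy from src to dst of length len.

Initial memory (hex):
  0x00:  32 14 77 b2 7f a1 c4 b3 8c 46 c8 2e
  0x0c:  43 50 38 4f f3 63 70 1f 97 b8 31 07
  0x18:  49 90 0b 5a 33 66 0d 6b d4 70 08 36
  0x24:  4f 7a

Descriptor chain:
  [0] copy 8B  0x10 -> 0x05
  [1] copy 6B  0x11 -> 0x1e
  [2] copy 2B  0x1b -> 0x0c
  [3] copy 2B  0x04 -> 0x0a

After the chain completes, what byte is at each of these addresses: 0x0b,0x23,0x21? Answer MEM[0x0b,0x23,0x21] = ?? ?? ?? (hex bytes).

MEM[0x0b,0x23,0x21] = f3 31 97

#0 dst[0x05+8] := {0xf3,0x63,0x70,0x1f,0x97,0xb8,0x31,0x07}
#1 dst[0x1e+6] := {0x63,0x70,0x1f,0x97,0xb8,0x31}
#2 dst[0x0c+2] := {0x5a,0x33}
#3 dst[0x0a+2] := {0x7f,0xf3}
query mem[0x0b]=0xf3, mem[0x23]=0x31, mem[0x21]=0x97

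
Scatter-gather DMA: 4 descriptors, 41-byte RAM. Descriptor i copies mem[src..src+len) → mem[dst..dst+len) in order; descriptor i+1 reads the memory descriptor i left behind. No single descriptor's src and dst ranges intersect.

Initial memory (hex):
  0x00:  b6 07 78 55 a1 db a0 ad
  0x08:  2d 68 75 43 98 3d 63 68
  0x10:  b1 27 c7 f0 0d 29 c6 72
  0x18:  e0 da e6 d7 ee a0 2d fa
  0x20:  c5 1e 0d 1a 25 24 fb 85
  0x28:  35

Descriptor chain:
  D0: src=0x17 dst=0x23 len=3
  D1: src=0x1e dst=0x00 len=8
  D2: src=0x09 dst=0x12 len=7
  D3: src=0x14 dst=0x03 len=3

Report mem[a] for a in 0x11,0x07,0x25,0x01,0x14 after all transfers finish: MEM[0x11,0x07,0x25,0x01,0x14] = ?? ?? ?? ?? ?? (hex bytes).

MEM[0x11,0x07,0x25,0x01,0x14] = 27 da da fa 43

D0: mem[0x23..0x25] <- [72 e0 da]
D1: mem[0x00..0x07] <- [2d fa c5 1e 0d 72 e0 da]
D2: mem[0x12..0x18] <- [68 75 43 98 3d 63 68]
D3: mem[0x03..0x05] <- [43 98 3d]
query mem[0x11]=0x27, mem[0x07]=0xda, mem[0x25]=0xda, mem[0x01]=0xfa, mem[0x14]=0x43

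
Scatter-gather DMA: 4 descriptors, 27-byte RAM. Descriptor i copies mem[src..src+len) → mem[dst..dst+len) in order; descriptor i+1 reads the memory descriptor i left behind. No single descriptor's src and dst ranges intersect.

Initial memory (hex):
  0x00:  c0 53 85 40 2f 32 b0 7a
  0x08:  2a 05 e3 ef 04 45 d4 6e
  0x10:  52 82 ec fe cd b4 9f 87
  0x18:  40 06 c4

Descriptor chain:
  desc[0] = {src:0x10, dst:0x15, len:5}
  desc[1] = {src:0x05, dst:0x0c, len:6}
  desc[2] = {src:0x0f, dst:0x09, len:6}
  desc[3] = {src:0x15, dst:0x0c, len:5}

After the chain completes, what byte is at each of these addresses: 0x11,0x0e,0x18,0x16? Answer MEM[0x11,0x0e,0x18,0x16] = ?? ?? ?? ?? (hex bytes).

  after D0: wrote 5B at 0x15 = 5282ecfecd
  after D1: wrote 6B at 0x0c = 32b07a2a05e3
  after D2: wrote 6B at 0x09 = 2a05e3ecfecd
  after D3: wrote 5B at 0x0c = 5282ecfecd
query mem[0x11]=0xe3, mem[0x0e]=0xec, mem[0x18]=0xfe, mem[0x16]=0x82

MEM[0x11,0x0e,0x18,0x16] = e3 ec fe 82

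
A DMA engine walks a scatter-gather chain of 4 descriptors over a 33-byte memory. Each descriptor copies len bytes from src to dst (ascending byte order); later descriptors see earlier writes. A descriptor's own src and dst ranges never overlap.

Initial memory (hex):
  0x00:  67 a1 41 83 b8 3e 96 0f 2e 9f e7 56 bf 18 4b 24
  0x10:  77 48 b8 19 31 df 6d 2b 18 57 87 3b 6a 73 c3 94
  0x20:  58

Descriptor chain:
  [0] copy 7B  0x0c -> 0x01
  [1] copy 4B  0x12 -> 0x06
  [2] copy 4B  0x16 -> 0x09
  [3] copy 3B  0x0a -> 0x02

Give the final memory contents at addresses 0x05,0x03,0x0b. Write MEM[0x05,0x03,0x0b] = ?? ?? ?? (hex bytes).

MEM[0x05,0x03,0x0b] = 77 18 18

[0] 0x0c->0x01 len=7 : bf 18 4b 24 77 48 b8
[1] 0x12->0x06 len=4 : b8 19 31 df
[2] 0x16->0x09 len=4 : 6d 2b 18 57
[3] 0x0a->0x02 len=3 : 2b 18 57
query mem[0x05]=0x77, mem[0x03]=0x18, mem[0x0b]=0x18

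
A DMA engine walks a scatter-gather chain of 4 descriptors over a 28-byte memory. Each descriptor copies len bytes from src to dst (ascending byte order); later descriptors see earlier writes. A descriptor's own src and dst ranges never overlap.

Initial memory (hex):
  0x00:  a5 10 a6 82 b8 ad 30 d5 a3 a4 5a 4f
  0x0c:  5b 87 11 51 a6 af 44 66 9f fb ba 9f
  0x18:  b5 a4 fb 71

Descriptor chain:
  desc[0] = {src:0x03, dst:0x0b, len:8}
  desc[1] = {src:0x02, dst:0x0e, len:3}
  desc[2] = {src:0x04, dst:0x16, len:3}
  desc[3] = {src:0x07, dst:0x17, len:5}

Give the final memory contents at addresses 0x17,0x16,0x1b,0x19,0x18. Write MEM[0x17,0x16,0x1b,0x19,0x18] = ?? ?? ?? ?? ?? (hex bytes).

MEM[0x17,0x16,0x1b,0x19,0x18] = d5 b8 82 a4 a3

  after D0: wrote 8B at 0x0b = 82b8ad30d5a3a45a
  after D1: wrote 3B at 0x0e = a682b8
  after D2: wrote 3B at 0x16 = b8ad30
  after D3: wrote 5B at 0x17 = d5a3a45a82
query mem[0x17]=0xd5, mem[0x16]=0xb8, mem[0x1b]=0x82, mem[0x19]=0xa4, mem[0x18]=0xa3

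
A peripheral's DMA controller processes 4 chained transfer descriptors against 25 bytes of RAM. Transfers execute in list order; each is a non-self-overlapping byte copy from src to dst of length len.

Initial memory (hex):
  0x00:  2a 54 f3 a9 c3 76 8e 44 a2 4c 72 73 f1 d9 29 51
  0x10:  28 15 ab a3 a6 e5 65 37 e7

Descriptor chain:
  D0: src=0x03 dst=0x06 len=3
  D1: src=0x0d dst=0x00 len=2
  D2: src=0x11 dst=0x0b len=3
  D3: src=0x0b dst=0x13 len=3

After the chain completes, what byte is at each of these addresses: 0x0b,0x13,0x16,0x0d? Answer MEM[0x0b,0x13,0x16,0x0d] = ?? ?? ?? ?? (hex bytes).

  after D0: wrote 3B at 0x06 = a9c376
  after D1: wrote 2B at 0x00 = d929
  after D2: wrote 3B at 0x0b = 15aba3
  after D3: wrote 3B at 0x13 = 15aba3
query mem[0x0b]=0x15, mem[0x13]=0x15, mem[0x16]=0x65, mem[0x0d]=0xa3

MEM[0x0b,0x13,0x16,0x0d] = 15 15 65 a3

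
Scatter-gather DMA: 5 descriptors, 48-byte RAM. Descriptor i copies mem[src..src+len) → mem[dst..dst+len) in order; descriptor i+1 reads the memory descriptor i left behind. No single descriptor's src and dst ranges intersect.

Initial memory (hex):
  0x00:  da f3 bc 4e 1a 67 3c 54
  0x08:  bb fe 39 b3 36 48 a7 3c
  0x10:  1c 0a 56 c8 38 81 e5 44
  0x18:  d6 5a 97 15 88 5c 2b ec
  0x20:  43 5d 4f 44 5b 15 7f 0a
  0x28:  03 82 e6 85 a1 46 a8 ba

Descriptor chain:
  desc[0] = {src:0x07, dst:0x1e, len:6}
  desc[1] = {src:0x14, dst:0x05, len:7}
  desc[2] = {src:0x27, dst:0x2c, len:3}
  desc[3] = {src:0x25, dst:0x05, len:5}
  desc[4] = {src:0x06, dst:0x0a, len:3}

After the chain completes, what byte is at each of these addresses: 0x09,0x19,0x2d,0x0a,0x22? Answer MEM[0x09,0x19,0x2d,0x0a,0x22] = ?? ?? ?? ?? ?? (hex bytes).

  after D0: wrote 6B at 0x1e = 54bbfe39b336
  after D1: wrote 7B at 0x05 = 3881e544d65a97
  after D2: wrote 3B at 0x2c = 0a0382
  after D3: wrote 5B at 0x05 = 157f0a0382
  after D4: wrote 3B at 0x0a = 7f0a03
query mem[0x09]=0x82, mem[0x19]=0x5a, mem[0x2d]=0x03, mem[0x0a]=0x7f, mem[0x22]=0xb3

MEM[0x09,0x19,0x2d,0x0a,0x22] = 82 5a 03 7f b3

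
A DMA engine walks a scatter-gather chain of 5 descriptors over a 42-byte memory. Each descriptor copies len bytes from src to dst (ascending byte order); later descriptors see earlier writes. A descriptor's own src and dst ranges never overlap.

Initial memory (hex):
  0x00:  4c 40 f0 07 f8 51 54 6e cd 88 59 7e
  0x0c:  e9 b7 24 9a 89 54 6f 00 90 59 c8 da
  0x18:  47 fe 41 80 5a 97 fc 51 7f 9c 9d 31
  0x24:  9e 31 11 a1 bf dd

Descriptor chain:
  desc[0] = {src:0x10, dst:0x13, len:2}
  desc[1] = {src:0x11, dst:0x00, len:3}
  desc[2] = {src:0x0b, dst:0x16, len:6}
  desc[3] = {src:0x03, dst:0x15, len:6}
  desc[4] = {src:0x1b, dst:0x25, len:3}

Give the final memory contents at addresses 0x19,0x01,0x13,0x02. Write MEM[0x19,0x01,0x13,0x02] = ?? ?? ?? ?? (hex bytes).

  after D0: wrote 2B at 0x13 = 8954
  after D1: wrote 3B at 0x00 = 546f89
  after D2: wrote 6B at 0x16 = 7ee9b7249a89
  after D3: wrote 6B at 0x15 = 07f851546ecd
  after D4: wrote 3B at 0x25 = 895a97
query mem[0x19]=0x6e, mem[0x01]=0x6f, mem[0x13]=0x89, mem[0x02]=0x89

MEM[0x19,0x01,0x13,0x02] = 6e 6f 89 89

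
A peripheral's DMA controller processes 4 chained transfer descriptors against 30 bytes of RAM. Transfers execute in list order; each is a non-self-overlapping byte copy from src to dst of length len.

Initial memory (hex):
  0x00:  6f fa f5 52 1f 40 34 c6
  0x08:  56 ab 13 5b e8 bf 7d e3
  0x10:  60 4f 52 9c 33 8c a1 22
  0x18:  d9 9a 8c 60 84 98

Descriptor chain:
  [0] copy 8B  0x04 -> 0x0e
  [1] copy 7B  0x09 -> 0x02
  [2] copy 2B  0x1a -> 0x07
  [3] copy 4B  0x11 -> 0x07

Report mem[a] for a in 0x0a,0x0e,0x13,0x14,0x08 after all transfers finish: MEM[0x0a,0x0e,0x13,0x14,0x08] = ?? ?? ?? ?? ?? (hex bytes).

  after D0: wrote 8B at 0x0e = 1f4034c656ab135b
  after D1: wrote 7B at 0x02 = ab135be8bf1f40
  after D2: wrote 2B at 0x07 = 8c60
  after D3: wrote 4B at 0x07 = c656ab13
query mem[0x0a]=0x13, mem[0x0e]=0x1f, mem[0x13]=0xab, mem[0x14]=0x13, mem[0x08]=0x56

MEM[0x0a,0x0e,0x13,0x14,0x08] = 13 1f ab 13 56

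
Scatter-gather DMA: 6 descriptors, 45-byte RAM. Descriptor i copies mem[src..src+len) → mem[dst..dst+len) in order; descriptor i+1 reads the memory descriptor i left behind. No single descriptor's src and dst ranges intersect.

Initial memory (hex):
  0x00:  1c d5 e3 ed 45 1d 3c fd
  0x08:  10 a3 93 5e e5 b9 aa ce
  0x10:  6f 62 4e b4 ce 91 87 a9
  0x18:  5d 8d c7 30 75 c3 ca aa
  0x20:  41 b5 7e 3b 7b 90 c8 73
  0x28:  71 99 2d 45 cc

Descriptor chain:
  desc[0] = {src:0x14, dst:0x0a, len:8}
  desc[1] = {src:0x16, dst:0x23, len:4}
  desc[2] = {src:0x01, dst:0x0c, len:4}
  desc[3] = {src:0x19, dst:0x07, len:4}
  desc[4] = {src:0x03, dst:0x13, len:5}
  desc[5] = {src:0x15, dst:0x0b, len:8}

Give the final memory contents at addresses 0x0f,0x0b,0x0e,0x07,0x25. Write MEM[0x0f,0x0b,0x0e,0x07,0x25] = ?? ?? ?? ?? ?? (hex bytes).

MEM[0x0f,0x0b,0x0e,0x07,0x25] = 8d 1d 5d 8d 5d

  after D0: wrote 8B at 0x0a = ce9187a95d8dc730
  after D1: wrote 4B at 0x23 = 87a95d8d
  after D2: wrote 4B at 0x0c = d5e3ed45
  after D3: wrote 4B at 0x07 = 8dc73075
  after D4: wrote 5B at 0x13 = ed451d3c8d
  after D5: wrote 8B at 0x0b = 1d3c8d5d8dc73075
query mem[0x0f]=0x8d, mem[0x0b]=0x1d, mem[0x0e]=0x5d, mem[0x07]=0x8d, mem[0x25]=0x5d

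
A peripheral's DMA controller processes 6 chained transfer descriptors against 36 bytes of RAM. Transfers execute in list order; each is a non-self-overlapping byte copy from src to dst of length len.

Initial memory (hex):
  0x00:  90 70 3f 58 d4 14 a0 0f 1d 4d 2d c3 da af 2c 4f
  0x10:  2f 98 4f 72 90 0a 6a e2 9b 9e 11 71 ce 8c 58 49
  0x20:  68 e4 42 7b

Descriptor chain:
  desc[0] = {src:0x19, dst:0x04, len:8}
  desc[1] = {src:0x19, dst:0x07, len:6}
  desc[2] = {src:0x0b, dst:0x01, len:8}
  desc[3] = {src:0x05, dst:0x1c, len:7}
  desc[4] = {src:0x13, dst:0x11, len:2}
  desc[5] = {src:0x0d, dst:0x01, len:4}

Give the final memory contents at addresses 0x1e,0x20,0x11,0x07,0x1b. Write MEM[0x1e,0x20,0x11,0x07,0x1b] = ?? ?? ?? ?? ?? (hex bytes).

MEM[0x1e,0x20,0x11,0x07,0x1b] = 98 71 72 98 71

D0: mem[0x04..0x0b] <- [9e 11 71 ce 8c 58 49 68]
D1: mem[0x07..0x0c] <- [9e 11 71 ce 8c 58]
D2: mem[0x01..0x08] <- [8c 58 af 2c 4f 2f 98 4f]
D3: mem[0x1c..0x22] <- [4f 2f 98 4f 71 ce 8c]
D4: mem[0x11..0x12] <- [72 90]
D5: mem[0x01..0x04] <- [af 2c 4f 2f]
query mem[0x1e]=0x98, mem[0x20]=0x71, mem[0x11]=0x72, mem[0x07]=0x98, mem[0x1b]=0x71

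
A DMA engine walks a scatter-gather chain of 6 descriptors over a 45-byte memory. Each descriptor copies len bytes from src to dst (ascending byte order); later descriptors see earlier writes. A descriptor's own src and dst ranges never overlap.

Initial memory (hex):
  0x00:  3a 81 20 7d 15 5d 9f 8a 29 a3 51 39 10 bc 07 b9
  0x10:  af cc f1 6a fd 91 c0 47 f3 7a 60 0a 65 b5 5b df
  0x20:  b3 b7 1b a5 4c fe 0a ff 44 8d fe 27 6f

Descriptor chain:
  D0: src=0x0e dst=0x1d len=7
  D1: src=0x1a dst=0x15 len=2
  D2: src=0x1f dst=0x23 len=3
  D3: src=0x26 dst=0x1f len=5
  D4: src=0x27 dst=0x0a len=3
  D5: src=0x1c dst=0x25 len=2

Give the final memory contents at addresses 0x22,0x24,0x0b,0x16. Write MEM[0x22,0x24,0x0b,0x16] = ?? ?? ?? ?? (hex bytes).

[0] 0x0e->0x1d len=7 : 07 b9 af cc f1 6a fd
[1] 0x1a->0x15 len=2 : 60 0a
[2] 0x1f->0x23 len=3 : af cc f1
[3] 0x26->0x1f len=5 : 0a ff 44 8d fe
[4] 0x27->0x0a len=3 : ff 44 8d
[5] 0x1c->0x25 len=2 : 65 07
query mem[0x22]=0x8d, mem[0x24]=0xcc, mem[0x0b]=0x44, mem[0x16]=0x0a

MEM[0x22,0x24,0x0b,0x16] = 8d cc 44 0a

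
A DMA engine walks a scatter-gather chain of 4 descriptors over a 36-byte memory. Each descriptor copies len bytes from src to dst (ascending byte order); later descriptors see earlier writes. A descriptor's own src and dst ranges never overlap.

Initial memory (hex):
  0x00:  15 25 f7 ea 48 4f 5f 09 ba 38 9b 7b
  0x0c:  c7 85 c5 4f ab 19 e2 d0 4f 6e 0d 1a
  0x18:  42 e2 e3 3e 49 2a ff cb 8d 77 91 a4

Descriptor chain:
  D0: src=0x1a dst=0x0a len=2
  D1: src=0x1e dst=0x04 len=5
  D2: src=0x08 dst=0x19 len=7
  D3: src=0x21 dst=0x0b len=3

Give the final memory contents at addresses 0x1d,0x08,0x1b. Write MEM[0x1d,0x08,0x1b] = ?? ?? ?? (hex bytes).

#0 dst[0x0a+2] := {0xe3,0x3e}
#1 dst[0x04+5] := {0xff,0xcb,0x8d,0x77,0x91}
#2 dst[0x19+7] := {0x91,0x38,0xe3,0x3e,0xc7,0x85,0xc5}
#3 dst[0x0b+3] := {0x77,0x91,0xa4}
query mem[0x1d]=0xc7, mem[0x08]=0x91, mem[0x1b]=0xe3

MEM[0x1d,0x08,0x1b] = c7 91 e3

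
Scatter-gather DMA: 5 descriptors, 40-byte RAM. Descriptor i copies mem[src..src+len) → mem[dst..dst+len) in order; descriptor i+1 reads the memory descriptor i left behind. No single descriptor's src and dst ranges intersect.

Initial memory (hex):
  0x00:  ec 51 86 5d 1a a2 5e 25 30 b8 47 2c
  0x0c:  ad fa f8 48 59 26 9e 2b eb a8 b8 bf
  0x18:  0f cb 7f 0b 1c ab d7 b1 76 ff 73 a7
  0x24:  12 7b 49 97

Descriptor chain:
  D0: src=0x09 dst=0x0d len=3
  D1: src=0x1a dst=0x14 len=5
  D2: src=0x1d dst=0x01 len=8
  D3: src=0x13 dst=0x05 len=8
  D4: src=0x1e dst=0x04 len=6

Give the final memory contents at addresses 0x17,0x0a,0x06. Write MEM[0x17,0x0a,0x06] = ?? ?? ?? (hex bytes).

D0: mem[0x0d..0x0f] <- [b8 47 2c]
D1: mem[0x14..0x18] <- [7f 0b 1c ab d7]
D2: mem[0x01..0x08] <- [ab d7 b1 76 ff 73 a7 12]
D3: mem[0x05..0x0c] <- [2b 7f 0b 1c ab d7 cb 7f]
D4: mem[0x04..0x09] <- [d7 b1 76 ff 73 a7]
query mem[0x17]=0xab, mem[0x0a]=0xd7, mem[0x06]=0x76

MEM[0x17,0x0a,0x06] = ab d7 76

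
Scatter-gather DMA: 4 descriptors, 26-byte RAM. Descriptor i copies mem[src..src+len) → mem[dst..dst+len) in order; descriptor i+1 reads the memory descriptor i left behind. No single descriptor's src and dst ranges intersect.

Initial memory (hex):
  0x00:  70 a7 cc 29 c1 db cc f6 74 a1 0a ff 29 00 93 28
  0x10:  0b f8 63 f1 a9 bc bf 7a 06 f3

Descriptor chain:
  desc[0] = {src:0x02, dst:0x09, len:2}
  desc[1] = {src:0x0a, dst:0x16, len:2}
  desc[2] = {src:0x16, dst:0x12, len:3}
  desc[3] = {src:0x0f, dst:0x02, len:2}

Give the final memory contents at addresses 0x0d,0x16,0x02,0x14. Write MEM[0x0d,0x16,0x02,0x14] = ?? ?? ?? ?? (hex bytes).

[0] 0x02->0x09 len=2 : cc 29
[1] 0x0a->0x16 len=2 : 29 ff
[2] 0x16->0x12 len=3 : 29 ff 06
[3] 0x0f->0x02 len=2 : 28 0b
query mem[0x0d]=0x00, mem[0x16]=0x29, mem[0x02]=0x28, mem[0x14]=0x06

MEM[0x0d,0x16,0x02,0x14] = 00 29 28 06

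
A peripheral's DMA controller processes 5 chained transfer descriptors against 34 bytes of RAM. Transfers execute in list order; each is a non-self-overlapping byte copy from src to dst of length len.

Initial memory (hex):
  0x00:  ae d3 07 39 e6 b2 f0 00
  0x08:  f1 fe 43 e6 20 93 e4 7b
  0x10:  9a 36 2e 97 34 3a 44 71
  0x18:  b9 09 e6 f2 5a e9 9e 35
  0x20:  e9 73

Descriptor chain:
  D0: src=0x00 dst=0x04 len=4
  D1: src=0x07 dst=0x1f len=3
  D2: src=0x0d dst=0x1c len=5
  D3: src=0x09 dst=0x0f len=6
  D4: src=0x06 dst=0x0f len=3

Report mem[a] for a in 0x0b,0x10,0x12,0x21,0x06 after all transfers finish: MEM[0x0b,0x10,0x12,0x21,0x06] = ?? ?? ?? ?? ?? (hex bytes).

[0] 0x00->0x04 len=4 : ae d3 07 39
[1] 0x07->0x1f len=3 : 39 f1 fe
[2] 0x0d->0x1c len=5 : 93 e4 7b 9a 36
[3] 0x09->0x0f len=6 : fe 43 e6 20 93 e4
[4] 0x06->0x0f len=3 : 07 39 f1
query mem[0x0b]=0xe6, mem[0x10]=0x39, mem[0x12]=0x20, mem[0x21]=0xfe, mem[0x06]=0x07

MEM[0x0b,0x10,0x12,0x21,0x06] = e6 39 20 fe 07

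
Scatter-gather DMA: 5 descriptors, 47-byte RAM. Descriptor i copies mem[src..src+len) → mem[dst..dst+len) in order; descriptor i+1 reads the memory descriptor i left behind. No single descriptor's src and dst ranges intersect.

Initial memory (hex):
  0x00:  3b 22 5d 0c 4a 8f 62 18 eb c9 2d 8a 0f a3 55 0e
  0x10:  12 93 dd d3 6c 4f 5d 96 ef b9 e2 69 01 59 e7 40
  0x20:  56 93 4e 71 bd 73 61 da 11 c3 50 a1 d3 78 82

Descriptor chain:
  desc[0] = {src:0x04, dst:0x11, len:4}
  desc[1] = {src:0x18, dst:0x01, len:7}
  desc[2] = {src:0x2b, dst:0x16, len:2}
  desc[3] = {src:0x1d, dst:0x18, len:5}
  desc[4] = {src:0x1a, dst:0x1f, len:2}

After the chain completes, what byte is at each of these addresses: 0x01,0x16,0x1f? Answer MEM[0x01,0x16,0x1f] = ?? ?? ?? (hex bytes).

#0 dst[0x11+4] := {0x4a,0x8f,0x62,0x18}
#1 dst[0x01+7] := {0xef,0xb9,0xe2,0x69,0x01,0x59,0xe7}
#2 dst[0x16+2] := {0xa1,0xd3}
#3 dst[0x18+5] := {0x59,0xe7,0x40,0x56,0x93}
#4 dst[0x1f+2] := {0x40,0x56}
query mem[0x01]=0xef, mem[0x16]=0xa1, mem[0x1f]=0x40

MEM[0x01,0x16,0x1f] = ef a1 40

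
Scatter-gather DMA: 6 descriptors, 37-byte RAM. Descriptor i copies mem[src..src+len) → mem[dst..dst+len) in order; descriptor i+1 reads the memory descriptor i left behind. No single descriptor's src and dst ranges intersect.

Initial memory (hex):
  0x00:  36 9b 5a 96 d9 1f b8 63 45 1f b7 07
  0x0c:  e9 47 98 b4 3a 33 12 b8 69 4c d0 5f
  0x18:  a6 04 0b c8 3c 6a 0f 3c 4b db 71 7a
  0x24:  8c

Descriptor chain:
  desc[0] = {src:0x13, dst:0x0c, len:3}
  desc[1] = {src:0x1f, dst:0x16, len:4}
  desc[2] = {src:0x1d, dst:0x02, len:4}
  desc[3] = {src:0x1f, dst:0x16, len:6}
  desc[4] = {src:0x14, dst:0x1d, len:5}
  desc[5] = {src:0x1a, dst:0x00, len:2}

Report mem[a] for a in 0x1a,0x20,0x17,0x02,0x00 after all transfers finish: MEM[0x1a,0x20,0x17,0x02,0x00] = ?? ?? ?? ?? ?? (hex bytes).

MEM[0x1a,0x20,0x17,0x02,0x00] = 7a 4b 4b 6a 7a

#0 dst[0x0c+3] := {0xb8,0x69,0x4c}
#1 dst[0x16+4] := {0x3c,0x4b,0xdb,0x71}
#2 dst[0x02+4] := {0x6a,0x0f,0x3c,0x4b}
#3 dst[0x16+6] := {0x3c,0x4b,0xdb,0x71,0x7a,0x8c}
#4 dst[0x1d+5] := {0x69,0x4c,0x3c,0x4b,0xdb}
#5 dst[0x00+2] := {0x7a,0x8c}
query mem[0x1a]=0x7a, mem[0x20]=0x4b, mem[0x17]=0x4b, mem[0x02]=0x6a, mem[0x00]=0x7a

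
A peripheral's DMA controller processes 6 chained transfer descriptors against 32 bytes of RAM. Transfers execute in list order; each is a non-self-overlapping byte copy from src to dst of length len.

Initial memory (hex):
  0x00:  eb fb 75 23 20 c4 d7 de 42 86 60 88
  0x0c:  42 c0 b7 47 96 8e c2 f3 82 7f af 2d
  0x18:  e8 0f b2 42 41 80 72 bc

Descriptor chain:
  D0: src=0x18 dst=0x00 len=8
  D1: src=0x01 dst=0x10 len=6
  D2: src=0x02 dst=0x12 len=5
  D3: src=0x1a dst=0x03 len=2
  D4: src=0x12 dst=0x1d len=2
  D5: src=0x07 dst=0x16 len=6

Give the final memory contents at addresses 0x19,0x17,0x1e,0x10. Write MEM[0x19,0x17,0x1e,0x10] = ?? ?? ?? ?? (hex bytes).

#0 dst[0x00+8] := {0xe8,0x0f,0xb2,0x42,0x41,0x80,0x72,0xbc}
#1 dst[0x10+6] := {0x0f,0xb2,0x42,0x41,0x80,0x72}
#2 dst[0x12+5] := {0xb2,0x42,0x41,0x80,0x72}
#3 dst[0x03+2] := {0xb2,0x42}
#4 dst[0x1d+2] := {0xb2,0x42}
#5 dst[0x16+6] := {0xbc,0x42,0x86,0x60,0x88,0x42}
query mem[0x19]=0x60, mem[0x17]=0x42, mem[0x1e]=0x42, mem[0x10]=0x0f

MEM[0x19,0x17,0x1e,0x10] = 60 42 42 0f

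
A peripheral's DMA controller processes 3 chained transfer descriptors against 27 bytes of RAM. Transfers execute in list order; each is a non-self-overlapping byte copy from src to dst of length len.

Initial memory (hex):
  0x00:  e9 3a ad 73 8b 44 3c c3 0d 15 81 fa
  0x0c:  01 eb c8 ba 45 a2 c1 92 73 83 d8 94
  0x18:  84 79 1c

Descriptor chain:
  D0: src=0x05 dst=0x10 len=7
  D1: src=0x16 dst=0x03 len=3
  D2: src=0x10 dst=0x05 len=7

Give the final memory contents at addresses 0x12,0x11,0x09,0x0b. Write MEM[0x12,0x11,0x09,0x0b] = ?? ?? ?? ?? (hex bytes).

D0: mem[0x10..0x16] <- [44 3c c3 0d 15 81 fa]
D1: mem[0x03..0x05] <- [fa 94 84]
D2: mem[0x05..0x0b] <- [44 3c c3 0d 15 81 fa]
query mem[0x12]=0xc3, mem[0x11]=0x3c, mem[0x09]=0x15, mem[0x0b]=0xfa

MEM[0x12,0x11,0x09,0x0b] = c3 3c 15 fa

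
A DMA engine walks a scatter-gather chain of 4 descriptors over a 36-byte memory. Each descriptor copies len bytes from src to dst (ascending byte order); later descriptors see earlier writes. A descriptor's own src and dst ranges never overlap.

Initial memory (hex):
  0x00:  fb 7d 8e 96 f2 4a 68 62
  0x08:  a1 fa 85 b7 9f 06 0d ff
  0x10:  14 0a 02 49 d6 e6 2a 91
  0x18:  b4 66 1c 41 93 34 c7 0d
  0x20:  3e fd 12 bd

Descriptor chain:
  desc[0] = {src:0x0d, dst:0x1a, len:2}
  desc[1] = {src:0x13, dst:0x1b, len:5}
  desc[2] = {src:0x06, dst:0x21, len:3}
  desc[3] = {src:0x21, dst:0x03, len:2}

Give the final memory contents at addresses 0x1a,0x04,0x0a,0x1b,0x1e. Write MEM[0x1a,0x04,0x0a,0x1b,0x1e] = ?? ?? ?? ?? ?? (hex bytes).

MEM[0x1a,0x04,0x0a,0x1b,0x1e] = 06 62 85 49 2a

D0: mem[0x1a..0x1b] <- [06 0d]
D1: mem[0x1b..0x1f] <- [49 d6 e6 2a 91]
D2: mem[0x21..0x23] <- [68 62 a1]
D3: mem[0x03..0x04] <- [68 62]
query mem[0x1a]=0x06, mem[0x04]=0x62, mem[0x0a]=0x85, mem[0x1b]=0x49, mem[0x1e]=0x2a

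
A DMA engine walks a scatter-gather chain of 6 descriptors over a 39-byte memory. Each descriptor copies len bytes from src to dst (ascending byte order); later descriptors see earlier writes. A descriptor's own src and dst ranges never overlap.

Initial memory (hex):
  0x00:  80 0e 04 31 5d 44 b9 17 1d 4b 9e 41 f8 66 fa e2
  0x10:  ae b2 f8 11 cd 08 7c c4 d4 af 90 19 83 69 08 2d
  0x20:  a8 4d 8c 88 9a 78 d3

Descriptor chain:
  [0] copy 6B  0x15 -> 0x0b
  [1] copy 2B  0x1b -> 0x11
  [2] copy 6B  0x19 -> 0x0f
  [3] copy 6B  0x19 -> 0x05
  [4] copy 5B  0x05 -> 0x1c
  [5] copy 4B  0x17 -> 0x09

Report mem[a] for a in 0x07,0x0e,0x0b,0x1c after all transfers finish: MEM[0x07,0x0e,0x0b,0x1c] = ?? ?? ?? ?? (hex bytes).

MEM[0x07,0x0e,0x0b,0x1c] = 19 d4 af af

D0: mem[0x0b..0x10] <- [08 7c c4 d4 af 90]
D1: mem[0x11..0x12] <- [19 83]
D2: mem[0x0f..0x14] <- [af 90 19 83 69 08]
D3: mem[0x05..0x0a] <- [af 90 19 83 69 08]
D4: mem[0x1c..0x20] <- [af 90 19 83 69]
D5: mem[0x09..0x0c] <- [c4 d4 af 90]
query mem[0x07]=0x19, mem[0x0e]=0xd4, mem[0x0b]=0xaf, mem[0x1c]=0xaf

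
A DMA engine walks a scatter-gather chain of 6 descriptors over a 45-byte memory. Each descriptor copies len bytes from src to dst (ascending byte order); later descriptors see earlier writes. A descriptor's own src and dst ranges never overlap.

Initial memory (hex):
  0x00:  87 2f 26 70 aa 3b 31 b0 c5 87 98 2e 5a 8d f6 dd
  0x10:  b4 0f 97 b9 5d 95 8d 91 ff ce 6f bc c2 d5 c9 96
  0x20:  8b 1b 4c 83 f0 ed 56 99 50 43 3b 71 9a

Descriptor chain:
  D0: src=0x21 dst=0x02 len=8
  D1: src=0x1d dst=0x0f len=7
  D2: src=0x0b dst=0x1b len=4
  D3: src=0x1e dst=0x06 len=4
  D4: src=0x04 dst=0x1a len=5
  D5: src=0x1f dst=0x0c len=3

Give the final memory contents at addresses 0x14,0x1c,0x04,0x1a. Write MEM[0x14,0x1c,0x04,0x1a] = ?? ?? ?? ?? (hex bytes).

MEM[0x14,0x1c,0x04,0x1a] = 4c f6 83 83

[0] 0x21->0x02 len=8 : 1b 4c 83 f0 ed 56 99 50
[1] 0x1d->0x0f len=7 : d5 c9 96 8b 1b 4c 83
[2] 0x0b->0x1b len=4 : 2e 5a 8d f6
[3] 0x1e->0x06 len=4 : f6 96 8b 1b
[4] 0x04->0x1a len=5 : 83 f0 f6 96 8b
[5] 0x1f->0x0c len=3 : 96 8b 1b
query mem[0x14]=0x4c, mem[0x1c]=0xf6, mem[0x04]=0x83, mem[0x1a]=0x83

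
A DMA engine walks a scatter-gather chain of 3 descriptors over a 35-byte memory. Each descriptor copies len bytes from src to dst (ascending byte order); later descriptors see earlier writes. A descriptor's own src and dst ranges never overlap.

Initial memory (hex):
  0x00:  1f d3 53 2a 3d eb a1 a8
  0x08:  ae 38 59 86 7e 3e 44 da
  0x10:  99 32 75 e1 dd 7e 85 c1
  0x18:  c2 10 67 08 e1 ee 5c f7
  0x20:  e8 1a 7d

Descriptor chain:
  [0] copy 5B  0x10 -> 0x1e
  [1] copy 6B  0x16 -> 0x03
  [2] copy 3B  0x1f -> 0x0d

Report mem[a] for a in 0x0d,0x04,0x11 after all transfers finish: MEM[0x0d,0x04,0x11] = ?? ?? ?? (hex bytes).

MEM[0x0d,0x04,0x11] = 32 c1 32

D0: mem[0x1e..0x22] <- [99 32 75 e1 dd]
D1: mem[0x03..0x08] <- [85 c1 c2 10 67 08]
D2: mem[0x0d..0x0f] <- [32 75 e1]
query mem[0x0d]=0x32, mem[0x04]=0xc1, mem[0x11]=0x32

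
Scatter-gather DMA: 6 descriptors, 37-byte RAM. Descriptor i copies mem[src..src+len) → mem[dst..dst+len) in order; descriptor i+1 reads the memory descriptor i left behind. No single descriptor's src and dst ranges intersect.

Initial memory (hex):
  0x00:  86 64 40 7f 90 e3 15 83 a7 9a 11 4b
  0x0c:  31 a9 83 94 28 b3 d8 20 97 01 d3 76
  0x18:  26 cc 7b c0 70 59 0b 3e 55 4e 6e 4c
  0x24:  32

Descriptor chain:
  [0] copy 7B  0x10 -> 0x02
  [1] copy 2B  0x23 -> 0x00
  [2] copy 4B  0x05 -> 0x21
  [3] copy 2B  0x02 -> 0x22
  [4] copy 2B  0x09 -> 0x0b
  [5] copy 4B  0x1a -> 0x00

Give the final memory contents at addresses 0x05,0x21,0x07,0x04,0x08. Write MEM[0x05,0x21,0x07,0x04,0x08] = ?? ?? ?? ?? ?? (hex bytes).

MEM[0x05,0x21,0x07,0x04,0x08] = 20 20 01 d8 d3

[0] 0x10->0x02 len=7 : 28 b3 d8 20 97 01 d3
[1] 0x23->0x00 len=2 : 4c 32
[2] 0x05->0x21 len=4 : 20 97 01 d3
[3] 0x02->0x22 len=2 : 28 b3
[4] 0x09->0x0b len=2 : 9a 11
[5] 0x1a->0x00 len=4 : 7b c0 70 59
query mem[0x05]=0x20, mem[0x21]=0x20, mem[0x07]=0x01, mem[0x04]=0xd8, mem[0x08]=0xd3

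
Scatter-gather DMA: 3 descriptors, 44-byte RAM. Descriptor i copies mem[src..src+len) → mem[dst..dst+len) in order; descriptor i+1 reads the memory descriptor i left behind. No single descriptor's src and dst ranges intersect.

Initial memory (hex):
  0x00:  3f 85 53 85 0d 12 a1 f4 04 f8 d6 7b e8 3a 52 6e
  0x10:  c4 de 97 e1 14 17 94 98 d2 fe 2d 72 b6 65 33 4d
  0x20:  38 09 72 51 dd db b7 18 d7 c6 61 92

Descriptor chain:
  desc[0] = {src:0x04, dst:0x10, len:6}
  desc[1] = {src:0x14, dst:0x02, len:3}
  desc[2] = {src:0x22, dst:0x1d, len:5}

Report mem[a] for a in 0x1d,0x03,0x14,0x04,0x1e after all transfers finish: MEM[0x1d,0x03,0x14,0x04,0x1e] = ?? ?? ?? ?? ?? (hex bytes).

D0: mem[0x10..0x15] <- [0d 12 a1 f4 04 f8]
D1: mem[0x02..0x04] <- [04 f8 94]
D2: mem[0x1d..0x21] <- [72 51 dd db b7]
query mem[0x1d]=0x72, mem[0x03]=0xf8, mem[0x14]=0x04, mem[0x04]=0x94, mem[0x1e]=0x51

MEM[0x1d,0x03,0x14,0x04,0x1e] = 72 f8 04 94 51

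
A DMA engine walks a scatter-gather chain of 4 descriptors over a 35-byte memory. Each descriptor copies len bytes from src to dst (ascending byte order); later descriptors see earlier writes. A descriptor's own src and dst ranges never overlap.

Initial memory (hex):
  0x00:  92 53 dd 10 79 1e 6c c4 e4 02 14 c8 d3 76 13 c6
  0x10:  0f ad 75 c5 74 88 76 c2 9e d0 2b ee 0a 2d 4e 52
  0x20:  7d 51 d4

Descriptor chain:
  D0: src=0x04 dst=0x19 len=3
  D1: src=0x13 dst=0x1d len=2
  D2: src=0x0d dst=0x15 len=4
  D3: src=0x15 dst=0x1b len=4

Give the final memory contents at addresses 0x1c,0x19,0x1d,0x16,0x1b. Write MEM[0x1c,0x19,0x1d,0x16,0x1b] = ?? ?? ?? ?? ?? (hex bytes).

MEM[0x1c,0x19,0x1d,0x16,0x1b] = 13 79 c6 13 76

  after D0: wrote 3B at 0x19 = 791e6c
  after D1: wrote 2B at 0x1d = c574
  after D2: wrote 4B at 0x15 = 7613c60f
  after D3: wrote 4B at 0x1b = 7613c60f
query mem[0x1c]=0x13, mem[0x19]=0x79, mem[0x1d]=0xc6, mem[0x16]=0x13, mem[0x1b]=0x76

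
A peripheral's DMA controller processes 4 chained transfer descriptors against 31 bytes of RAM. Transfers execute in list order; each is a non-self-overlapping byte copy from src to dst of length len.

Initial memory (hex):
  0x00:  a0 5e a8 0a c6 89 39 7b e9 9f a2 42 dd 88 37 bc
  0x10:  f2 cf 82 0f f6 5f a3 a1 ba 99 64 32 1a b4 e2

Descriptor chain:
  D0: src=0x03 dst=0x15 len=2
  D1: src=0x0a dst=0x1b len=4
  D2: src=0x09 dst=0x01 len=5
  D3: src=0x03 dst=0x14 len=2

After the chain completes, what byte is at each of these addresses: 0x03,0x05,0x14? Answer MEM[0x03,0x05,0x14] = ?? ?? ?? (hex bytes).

MEM[0x03,0x05,0x14] = 42 88 42

D0: mem[0x15..0x16] <- [0a c6]
D1: mem[0x1b..0x1e] <- [a2 42 dd 88]
D2: mem[0x01..0x05] <- [9f a2 42 dd 88]
D3: mem[0x14..0x15] <- [42 dd]
query mem[0x03]=0x42, mem[0x05]=0x88, mem[0x14]=0x42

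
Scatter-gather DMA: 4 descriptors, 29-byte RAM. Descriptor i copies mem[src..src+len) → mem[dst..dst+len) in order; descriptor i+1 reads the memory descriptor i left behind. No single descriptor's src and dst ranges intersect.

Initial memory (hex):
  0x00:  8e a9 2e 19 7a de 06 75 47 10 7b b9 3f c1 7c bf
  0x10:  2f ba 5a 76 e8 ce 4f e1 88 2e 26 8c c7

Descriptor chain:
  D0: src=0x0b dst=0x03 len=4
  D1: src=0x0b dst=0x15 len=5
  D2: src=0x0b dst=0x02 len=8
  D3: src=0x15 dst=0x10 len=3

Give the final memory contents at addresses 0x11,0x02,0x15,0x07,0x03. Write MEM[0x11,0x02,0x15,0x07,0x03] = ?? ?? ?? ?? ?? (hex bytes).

  after D0: wrote 4B at 0x03 = b93fc17c
  after D1: wrote 5B at 0x15 = b93fc17cbf
  after D2: wrote 8B at 0x02 = b93fc17cbf2fba5a
  after D3: wrote 3B at 0x10 = b93fc1
query mem[0x11]=0x3f, mem[0x02]=0xb9, mem[0x15]=0xb9, mem[0x07]=0x2f, mem[0x03]=0x3f

MEM[0x11,0x02,0x15,0x07,0x03] = 3f b9 b9 2f 3f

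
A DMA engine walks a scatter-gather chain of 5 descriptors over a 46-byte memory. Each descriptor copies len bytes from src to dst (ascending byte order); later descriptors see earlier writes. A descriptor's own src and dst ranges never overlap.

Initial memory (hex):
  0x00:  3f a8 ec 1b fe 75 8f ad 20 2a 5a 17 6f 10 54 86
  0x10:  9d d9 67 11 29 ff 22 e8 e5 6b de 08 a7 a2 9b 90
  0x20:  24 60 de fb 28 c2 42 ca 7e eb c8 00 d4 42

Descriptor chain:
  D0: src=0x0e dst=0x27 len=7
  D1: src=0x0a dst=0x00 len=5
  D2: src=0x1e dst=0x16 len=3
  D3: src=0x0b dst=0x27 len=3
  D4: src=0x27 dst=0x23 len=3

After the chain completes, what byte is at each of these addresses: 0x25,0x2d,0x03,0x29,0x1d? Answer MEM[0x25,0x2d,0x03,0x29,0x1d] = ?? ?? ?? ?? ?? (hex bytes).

[0] 0x0e->0x27 len=7 : 54 86 9d d9 67 11 29
[1] 0x0a->0x00 len=5 : 5a 17 6f 10 54
[2] 0x1e->0x16 len=3 : 9b 90 24
[3] 0x0b->0x27 len=3 : 17 6f 10
[4] 0x27->0x23 len=3 : 17 6f 10
query mem[0x25]=0x10, mem[0x2d]=0x29, mem[0x03]=0x10, mem[0x29]=0x10, mem[0x1d]=0xa2

MEM[0x25,0x2d,0x03,0x29,0x1d] = 10 29 10 10 a2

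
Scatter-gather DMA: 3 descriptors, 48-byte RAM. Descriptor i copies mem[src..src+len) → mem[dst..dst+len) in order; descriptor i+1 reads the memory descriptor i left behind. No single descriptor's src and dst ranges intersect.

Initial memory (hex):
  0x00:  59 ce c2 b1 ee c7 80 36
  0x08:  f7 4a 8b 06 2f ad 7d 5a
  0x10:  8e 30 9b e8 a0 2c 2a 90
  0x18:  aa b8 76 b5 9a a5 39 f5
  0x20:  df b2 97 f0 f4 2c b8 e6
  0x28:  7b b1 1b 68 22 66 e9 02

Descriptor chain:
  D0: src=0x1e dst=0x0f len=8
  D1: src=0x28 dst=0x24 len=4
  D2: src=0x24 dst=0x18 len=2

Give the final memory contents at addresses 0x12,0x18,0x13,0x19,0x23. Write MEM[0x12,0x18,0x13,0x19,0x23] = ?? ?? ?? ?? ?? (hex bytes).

MEM[0x12,0x18,0x13,0x19,0x23] = b2 7b 97 b1 f0

D0: mem[0x0f..0x16] <- [39 f5 df b2 97 f0 f4 2c]
D1: mem[0x24..0x27] <- [7b b1 1b 68]
D2: mem[0x18..0x19] <- [7b b1]
query mem[0x12]=0xb2, mem[0x18]=0x7b, mem[0x13]=0x97, mem[0x19]=0xb1, mem[0x23]=0xf0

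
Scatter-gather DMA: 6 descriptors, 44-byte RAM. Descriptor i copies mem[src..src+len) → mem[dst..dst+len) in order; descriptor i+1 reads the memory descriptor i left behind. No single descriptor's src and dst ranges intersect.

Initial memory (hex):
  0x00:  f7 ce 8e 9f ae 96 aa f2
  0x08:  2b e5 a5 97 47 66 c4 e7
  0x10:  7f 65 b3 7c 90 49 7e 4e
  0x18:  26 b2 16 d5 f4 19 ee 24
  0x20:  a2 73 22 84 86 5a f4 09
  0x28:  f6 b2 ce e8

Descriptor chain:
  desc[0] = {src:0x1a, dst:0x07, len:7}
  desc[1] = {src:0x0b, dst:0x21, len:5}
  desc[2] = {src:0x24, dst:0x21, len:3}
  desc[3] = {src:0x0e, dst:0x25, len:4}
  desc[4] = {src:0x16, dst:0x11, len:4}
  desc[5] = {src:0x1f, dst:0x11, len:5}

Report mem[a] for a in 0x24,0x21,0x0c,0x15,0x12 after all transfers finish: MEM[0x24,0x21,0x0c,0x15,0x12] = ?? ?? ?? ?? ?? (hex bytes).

  after D0: wrote 7B at 0x07 = 16d5f419ee24a2
  after D1: wrote 5B at 0x21 = ee24a2c4e7
  after D2: wrote 3B at 0x21 = c4e7f4
  after D3: wrote 4B at 0x25 = c4e77f65
  after D4: wrote 4B at 0x11 = 7e4e26b2
  after D5: wrote 5B at 0x11 = 24a2c4e7f4
query mem[0x24]=0xc4, mem[0x21]=0xc4, mem[0x0c]=0x24, mem[0x15]=0xf4, mem[0x12]=0xa2

MEM[0x24,0x21,0x0c,0x15,0x12] = c4 c4 24 f4 a2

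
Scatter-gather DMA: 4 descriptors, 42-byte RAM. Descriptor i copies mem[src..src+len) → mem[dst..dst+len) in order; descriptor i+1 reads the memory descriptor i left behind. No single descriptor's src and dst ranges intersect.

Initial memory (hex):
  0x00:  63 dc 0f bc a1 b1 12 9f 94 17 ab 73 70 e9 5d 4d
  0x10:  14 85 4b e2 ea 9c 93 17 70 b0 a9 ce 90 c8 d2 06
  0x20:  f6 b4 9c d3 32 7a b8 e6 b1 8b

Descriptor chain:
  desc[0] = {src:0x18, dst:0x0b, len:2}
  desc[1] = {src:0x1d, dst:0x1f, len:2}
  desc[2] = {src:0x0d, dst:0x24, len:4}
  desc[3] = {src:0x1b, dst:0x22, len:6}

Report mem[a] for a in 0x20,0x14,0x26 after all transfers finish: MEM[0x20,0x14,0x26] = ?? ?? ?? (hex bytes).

MEM[0x20,0x14,0x26] = d2 ea c8

D0: mem[0x0b..0x0c] <- [70 b0]
D1: mem[0x1f..0x20] <- [c8 d2]
D2: mem[0x24..0x27] <- [e9 5d 4d 14]
D3: mem[0x22..0x27] <- [ce 90 c8 d2 c8 d2]
query mem[0x20]=0xd2, mem[0x14]=0xea, mem[0x26]=0xc8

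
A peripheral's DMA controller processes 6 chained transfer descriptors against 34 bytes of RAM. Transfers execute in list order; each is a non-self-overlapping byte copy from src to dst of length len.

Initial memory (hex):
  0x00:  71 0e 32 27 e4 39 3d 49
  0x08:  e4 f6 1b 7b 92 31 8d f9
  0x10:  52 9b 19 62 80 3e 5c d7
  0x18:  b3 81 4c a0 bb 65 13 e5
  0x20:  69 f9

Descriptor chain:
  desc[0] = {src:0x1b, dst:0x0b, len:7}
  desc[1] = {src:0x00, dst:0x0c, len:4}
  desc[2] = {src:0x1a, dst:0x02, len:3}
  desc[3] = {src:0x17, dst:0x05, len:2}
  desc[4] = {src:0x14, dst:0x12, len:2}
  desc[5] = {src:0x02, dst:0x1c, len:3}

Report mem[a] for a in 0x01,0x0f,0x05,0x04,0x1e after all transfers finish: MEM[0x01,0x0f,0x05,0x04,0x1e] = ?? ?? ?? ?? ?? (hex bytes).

#0 dst[0x0b+7] := {0xa0,0xbb,0x65,0x13,0xe5,0x69,0xf9}
#1 dst[0x0c+4] := {0x71,0x0e,0x32,0x27}
#2 dst[0x02+3] := {0x4c,0xa0,0xbb}
#3 dst[0x05+2] := {0xd7,0xb3}
#4 dst[0x12+2] := {0x80,0x3e}
#5 dst[0x1c+3] := {0x4c,0xa0,0xbb}
query mem[0x01]=0x0e, mem[0x0f]=0x27, mem[0x05]=0xd7, mem[0x04]=0xbb, mem[0x1e]=0xbb

MEM[0x01,0x0f,0x05,0x04,0x1e] = 0e 27 d7 bb bb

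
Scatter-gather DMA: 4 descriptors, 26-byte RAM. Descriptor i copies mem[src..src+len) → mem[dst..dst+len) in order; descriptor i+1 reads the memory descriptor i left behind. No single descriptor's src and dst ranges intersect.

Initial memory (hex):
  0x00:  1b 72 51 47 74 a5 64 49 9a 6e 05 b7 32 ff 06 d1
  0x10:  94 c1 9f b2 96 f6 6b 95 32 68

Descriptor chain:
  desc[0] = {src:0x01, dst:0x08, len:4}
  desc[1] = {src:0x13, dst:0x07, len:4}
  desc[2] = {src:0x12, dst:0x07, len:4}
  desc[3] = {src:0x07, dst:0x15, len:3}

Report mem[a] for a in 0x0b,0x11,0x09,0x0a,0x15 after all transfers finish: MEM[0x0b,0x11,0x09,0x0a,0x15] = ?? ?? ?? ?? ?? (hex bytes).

  after D0: wrote 4B at 0x08 = 72514774
  after D1: wrote 4B at 0x07 = b296f66b
  after D2: wrote 4B at 0x07 = 9fb296f6
  after D3: wrote 3B at 0x15 = 9fb296
query mem[0x0b]=0x74, mem[0x11]=0xc1, mem[0x09]=0x96, mem[0x0a]=0xf6, mem[0x15]=0x9f

MEM[0x0b,0x11,0x09,0x0a,0x15] = 74 c1 96 f6 9f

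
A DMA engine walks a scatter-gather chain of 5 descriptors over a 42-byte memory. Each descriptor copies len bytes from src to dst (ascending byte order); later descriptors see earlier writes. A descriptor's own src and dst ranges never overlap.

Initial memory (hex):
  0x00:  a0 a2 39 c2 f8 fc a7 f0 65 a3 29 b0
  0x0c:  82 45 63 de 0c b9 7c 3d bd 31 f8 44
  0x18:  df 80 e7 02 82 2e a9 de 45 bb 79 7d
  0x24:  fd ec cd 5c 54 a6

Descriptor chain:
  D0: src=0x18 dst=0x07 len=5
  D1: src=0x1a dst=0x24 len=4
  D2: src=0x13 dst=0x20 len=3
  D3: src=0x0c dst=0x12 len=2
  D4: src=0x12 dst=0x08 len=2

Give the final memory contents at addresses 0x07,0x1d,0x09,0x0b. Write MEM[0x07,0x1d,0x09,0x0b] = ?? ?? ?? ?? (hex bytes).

#0 dst[0x07+5] := {0xdf,0x80,0xe7,0x02,0x82}
#1 dst[0x24+4] := {0xe7,0x02,0x82,0x2e}
#2 dst[0x20+3] := {0x3d,0xbd,0x31}
#3 dst[0x12+2] := {0x82,0x45}
#4 dst[0x08+2] := {0x82,0x45}
query mem[0x07]=0xdf, mem[0x1d]=0x2e, mem[0x09]=0x45, mem[0x0b]=0x82

MEM[0x07,0x1d,0x09,0x0b] = df 2e 45 82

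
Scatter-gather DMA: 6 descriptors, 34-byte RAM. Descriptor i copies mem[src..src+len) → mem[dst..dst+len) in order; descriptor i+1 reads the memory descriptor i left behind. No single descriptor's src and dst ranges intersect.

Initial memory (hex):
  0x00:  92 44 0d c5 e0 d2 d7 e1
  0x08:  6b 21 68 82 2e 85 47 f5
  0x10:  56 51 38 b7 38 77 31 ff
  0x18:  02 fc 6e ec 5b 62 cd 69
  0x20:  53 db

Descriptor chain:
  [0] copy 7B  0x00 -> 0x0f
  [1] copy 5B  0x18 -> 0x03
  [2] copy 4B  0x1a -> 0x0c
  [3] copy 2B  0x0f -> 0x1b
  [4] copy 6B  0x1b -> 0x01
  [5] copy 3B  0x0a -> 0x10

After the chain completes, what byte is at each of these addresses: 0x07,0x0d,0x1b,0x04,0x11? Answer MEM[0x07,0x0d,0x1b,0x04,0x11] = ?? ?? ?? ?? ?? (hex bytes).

MEM[0x07,0x0d,0x1b,0x04,0x11] = 5b ec 62 cd 82

  after D0: wrote 7B at 0x0f = 92440dc5e0d2d7
  after D1: wrote 5B at 0x03 = 02fc6eec5b
  after D2: wrote 4B at 0x0c = 6eec5b62
  after D3: wrote 2B at 0x1b = 6244
  after D4: wrote 6B at 0x01 = 624462cd6953
  after D5: wrote 3B at 0x10 = 68826e
query mem[0x07]=0x5b, mem[0x0d]=0xec, mem[0x1b]=0x62, mem[0x04]=0xcd, mem[0x11]=0x82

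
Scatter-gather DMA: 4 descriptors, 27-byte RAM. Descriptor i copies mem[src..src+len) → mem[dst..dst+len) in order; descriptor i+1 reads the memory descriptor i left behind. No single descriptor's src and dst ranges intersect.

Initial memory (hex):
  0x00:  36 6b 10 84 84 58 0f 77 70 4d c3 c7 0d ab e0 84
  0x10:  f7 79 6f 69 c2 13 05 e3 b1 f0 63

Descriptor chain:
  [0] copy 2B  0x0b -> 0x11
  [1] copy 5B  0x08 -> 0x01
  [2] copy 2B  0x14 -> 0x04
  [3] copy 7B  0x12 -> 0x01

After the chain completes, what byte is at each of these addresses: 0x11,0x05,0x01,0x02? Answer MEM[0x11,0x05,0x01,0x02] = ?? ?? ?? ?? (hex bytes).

MEM[0x11,0x05,0x01,0x02] = c7 05 0d 69

  after D0: wrote 2B at 0x11 = c70d
  after D1: wrote 5B at 0x01 = 704dc3c70d
  after D2: wrote 2B at 0x04 = c213
  after D3: wrote 7B at 0x01 = 0d69c21305e3b1
query mem[0x11]=0xc7, mem[0x05]=0x05, mem[0x01]=0x0d, mem[0x02]=0x69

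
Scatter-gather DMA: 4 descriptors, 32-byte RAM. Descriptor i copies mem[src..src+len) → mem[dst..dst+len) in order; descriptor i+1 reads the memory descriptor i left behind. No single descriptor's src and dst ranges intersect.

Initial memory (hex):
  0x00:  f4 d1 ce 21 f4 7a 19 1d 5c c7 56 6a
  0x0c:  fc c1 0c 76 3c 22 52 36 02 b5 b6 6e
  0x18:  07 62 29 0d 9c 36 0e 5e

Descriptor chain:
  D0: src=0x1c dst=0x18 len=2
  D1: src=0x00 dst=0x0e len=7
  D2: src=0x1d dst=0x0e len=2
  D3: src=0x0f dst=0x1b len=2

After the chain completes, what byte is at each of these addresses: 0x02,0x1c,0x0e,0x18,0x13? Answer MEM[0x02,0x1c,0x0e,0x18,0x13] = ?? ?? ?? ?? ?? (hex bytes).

[0] 0x1c->0x18 len=2 : 9c 36
[1] 0x00->0x0e len=7 : f4 d1 ce 21 f4 7a 19
[2] 0x1d->0x0e len=2 : 36 0e
[3] 0x0f->0x1b len=2 : 0e ce
query mem[0x02]=0xce, mem[0x1c]=0xce, mem[0x0e]=0x36, mem[0x18]=0x9c, mem[0x13]=0x7a

MEM[0x02,0x1c,0x0e,0x18,0x13] = ce ce 36 9c 7a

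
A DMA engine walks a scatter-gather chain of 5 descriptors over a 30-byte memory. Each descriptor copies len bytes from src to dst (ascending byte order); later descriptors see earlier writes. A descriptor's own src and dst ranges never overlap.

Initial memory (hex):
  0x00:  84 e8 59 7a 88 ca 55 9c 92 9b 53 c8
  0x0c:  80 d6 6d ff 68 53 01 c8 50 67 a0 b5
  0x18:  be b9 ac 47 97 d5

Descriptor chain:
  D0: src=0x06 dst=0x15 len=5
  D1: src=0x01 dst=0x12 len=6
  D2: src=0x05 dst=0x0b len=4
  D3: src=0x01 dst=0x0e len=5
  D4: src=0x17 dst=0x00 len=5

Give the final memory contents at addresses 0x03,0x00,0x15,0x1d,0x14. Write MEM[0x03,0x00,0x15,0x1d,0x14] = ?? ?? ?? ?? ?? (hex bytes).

[0] 0x06->0x15 len=5 : 55 9c 92 9b 53
[1] 0x01->0x12 len=6 : e8 59 7a 88 ca 55
[2] 0x05->0x0b len=4 : ca 55 9c 92
[3] 0x01->0x0e len=5 : e8 59 7a 88 ca
[4] 0x17->0x00 len=5 : 55 9b 53 ac 47
query mem[0x03]=0xac, mem[0x00]=0x55, mem[0x15]=0x88, mem[0x1d]=0xd5, mem[0x14]=0x7a

MEM[0x03,0x00,0x15,0x1d,0x14] = ac 55 88 d5 7a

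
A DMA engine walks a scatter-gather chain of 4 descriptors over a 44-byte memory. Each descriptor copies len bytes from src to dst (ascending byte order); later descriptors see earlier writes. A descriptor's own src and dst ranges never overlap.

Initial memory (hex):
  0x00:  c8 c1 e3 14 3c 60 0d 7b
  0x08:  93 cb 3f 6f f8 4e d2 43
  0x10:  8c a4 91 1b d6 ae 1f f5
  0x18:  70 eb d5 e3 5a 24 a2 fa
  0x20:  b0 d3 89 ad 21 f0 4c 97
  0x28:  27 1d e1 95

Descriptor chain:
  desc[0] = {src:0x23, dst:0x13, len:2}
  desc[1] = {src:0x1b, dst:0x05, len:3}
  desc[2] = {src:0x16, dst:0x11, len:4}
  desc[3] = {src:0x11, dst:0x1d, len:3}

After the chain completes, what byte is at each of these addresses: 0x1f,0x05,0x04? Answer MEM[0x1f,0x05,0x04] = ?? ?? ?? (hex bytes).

  after D0: wrote 2B at 0x13 = ad21
  after D1: wrote 3B at 0x05 = e35a24
  after D2: wrote 4B at 0x11 = 1ff570eb
  after D3: wrote 3B at 0x1d = 1ff570
query mem[0x1f]=0x70, mem[0x05]=0xe3, mem[0x04]=0x3c

MEM[0x1f,0x05,0x04] = 70 e3 3c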